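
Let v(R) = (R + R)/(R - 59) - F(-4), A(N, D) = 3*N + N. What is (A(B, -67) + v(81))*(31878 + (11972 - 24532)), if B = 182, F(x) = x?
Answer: 157113294/11 ≈ 1.4283e+7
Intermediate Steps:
A(N, D) = 4*N
v(R) = 4 + 2*R/(-59 + R) (v(R) = (R + R)/(R - 59) - 1*(-4) = (2*R)/(-59 + R) + 4 = 2*R/(-59 + R) + 4 = 4 + 2*R/(-59 + R))
(A(B, -67) + v(81))*(31878 + (11972 - 24532)) = (4*182 + 2*(-118 + 3*81)/(-59 + 81))*(31878 + (11972 - 24532)) = (728 + 2*(-118 + 243)/22)*(31878 - 12560) = (728 + 2*(1/22)*125)*19318 = (728 + 125/11)*19318 = (8133/11)*19318 = 157113294/11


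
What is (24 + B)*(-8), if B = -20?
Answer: -32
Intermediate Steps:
(24 + B)*(-8) = (24 - 20)*(-8) = 4*(-8) = -32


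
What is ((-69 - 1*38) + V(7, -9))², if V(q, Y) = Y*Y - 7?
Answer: 1089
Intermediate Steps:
V(q, Y) = -7 + Y² (V(q, Y) = Y² - 7 = -7 + Y²)
((-69 - 1*38) + V(7, -9))² = ((-69 - 1*38) + (-7 + (-9)²))² = ((-69 - 38) + (-7 + 81))² = (-107 + 74)² = (-33)² = 1089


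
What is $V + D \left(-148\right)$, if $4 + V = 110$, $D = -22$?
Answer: $3362$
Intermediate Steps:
$V = 106$ ($V = -4 + 110 = 106$)
$V + D \left(-148\right) = 106 - -3256 = 106 + 3256 = 3362$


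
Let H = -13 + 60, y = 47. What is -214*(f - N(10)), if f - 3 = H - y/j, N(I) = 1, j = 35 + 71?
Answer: -550729/53 ≈ -10391.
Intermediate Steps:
j = 106
H = 47
f = 5253/106 (f = 3 + (47 - 47/106) = 3 + 4935/106 = 5253/106 ≈ 49.557)
-214*(f - N(10)) = -214*(5253/106 - 1*1) = -214*(5253/106 - 1) = -214*5147/106 = -550729/53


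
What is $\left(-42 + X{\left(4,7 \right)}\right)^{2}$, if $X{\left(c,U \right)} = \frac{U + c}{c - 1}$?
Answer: $\frac{13225}{9} \approx 1469.4$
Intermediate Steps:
$X{\left(c,U \right)} = \frac{U + c}{-1 + c}$
$\left(-42 + X{\left(4,7 \right)}\right)^{2} = \left(-42 + \frac{7 + 4}{-1 + 4}\right)^{2} = \left(-42 + \frac{1}{3} \cdot 11\right)^{2} = \left(-42 + \frac{11}{3}\right)^{2} = \left(- \frac{115}{3}\right)^{2} = \frac{13225}{9}$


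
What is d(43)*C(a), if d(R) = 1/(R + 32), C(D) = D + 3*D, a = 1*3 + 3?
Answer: 8/25 ≈ 0.32000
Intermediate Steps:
a = 6 (a = 3 + 3 = 6)
C(D) = 4*D
d(R) = 1/(32 + R)
d(43)*C(a) = (4*6)/(32 + 43) = 24/75 = (1/75)*24 = 8/25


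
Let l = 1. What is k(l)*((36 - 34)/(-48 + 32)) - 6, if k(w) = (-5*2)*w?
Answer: -19/4 ≈ -4.7500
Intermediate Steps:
k(w) = -10*w
k(l)*((36 - 34)/(-48 + 32)) - 6 = (-10*1)*((36 - 34)/(-48 + 32)) - 6 = -20/(-16) - 6 = -20*(-1)/16 - 6 = -10*(-⅛) - 6 = 5/4 - 6 = -19/4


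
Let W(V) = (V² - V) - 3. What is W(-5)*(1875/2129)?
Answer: 50625/2129 ≈ 23.779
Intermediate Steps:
W(V) = -3 + V² - V
W(-5)*(1875/2129) = (-3 + (-5)² - 1*(-5))*(1875/2129) = (-3 + 25 + 5)*(1875*(1/2129)) = 27*(1875/2129) = 50625/2129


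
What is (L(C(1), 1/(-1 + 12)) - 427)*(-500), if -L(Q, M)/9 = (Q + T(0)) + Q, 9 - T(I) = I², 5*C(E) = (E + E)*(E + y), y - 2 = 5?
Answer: 282800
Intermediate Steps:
y = 7 (y = 2 + 5 = 7)
C(E) = 2*E*(7 + E)/5 (C(E) = ((E + E)*(E + 7))/5 = ((2*E)*(7 + E))/5 = (2*E*(7 + E))/5 = 2*E*(7 + E)/5)
T(I) = 9 - I²
L(Q, M) = -81 - 18*Q (L(Q, M) = -9*((Q + (9 - 1*0²)) + Q) = -9*((Q + (9 - 1*0)) + Q) = -9*((Q + (9 + 0)) + Q) = -9*((Q + 9) + Q) = -9*((9 + Q) + Q) = -9*(9 + 2*Q) = -81 - 18*Q)
(L(C(1), 1/(-1 + 12)) - 427)*(-500) = ((-81 - 36*(7 + 1)/5) - 427)*(-500) = ((-81 - 36*8/5) - 427)*(-500) = ((-81 - 18*16/5) - 427)*(-500) = ((-81 - 288/5) - 427)*(-500) = (-693/5 - 427)*(-500) = -2828/5*(-500) = 282800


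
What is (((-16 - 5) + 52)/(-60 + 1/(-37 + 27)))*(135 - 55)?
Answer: -24800/601 ≈ -41.265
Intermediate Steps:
(((-16 - 5) + 52)/(-60 + 1/(-37 + 27)))*(135 - 55) = ((-21 + 52)/(-60 + 1/(-10)))*80 = (31/(-60 - 1/10))*80 = (31/(-601/10))*80 = (31*(-10/601))*80 = -310/601*80 = -24800/601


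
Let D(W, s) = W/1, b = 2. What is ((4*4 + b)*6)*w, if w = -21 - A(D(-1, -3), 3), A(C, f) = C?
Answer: -2160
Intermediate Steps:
D(W, s) = W (D(W, s) = W*1 = W)
w = -20 (w = -21 - 1*(-1) = -21 + 1 = -20)
((4*4 + b)*6)*w = ((4*4 + 2)*6)*(-20) = ((16 + 2)*6)*(-20) = (18*6)*(-20) = 108*(-20) = -2160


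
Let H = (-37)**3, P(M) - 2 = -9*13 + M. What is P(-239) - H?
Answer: 50299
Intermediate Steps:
P(M) = -115 + M (P(M) = 2 + (-9*13 + M) = 2 + (-117 + M) = -115 + M)
H = -50653
P(-239) - H = (-115 - 239) - 1*(-50653) = -354 + 50653 = 50299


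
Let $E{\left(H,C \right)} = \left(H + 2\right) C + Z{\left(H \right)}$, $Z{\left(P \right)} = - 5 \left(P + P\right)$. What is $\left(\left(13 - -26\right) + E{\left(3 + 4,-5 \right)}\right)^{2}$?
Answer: $5776$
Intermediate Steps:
$Z{\left(P \right)} = - 10 P$ ($Z{\left(P \right)} = - 5 \cdot 2 P = - 10 P$)
$E{\left(H,C \right)} = - 10 H + C \left(2 + H\right)$ ($E{\left(H,C \right)} = \left(H + 2\right) C - 10 H = \left(2 + H\right) C - 10 H = C \left(2 + H\right) - 10 H = - 10 H + C \left(2 + H\right)$)
$\left(\left(13 - -26\right) + E{\left(3 + 4,-5 \right)}\right)^{2} = \left(\left(13 - -26\right) - \left(10 + 15 \left(3 + 4\right)\right)\right)^{2} = \left(\left(13 + 26\right) - 115\right)^{2} = \left(39 - 115\right)^{2} = \left(-76\right)^{2} = 5776$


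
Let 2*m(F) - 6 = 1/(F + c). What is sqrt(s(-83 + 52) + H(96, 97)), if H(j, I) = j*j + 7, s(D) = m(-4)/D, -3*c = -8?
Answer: sqrt(141811546)/124 ≈ 96.036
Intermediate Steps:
c = 8/3 (c = -1/3*(-8) = 8/3 ≈ 2.6667)
m(F) = 3 + 1/(2*(8/3 + F)) (m(F) = 3 + 1/(2*(F + 8/3)) = 3 + 1/(2*(8/3 + F)))
s(D) = 21/(8*D) (s(D) = (3*(17 + 6*(-4))/(2*(8 + 3*(-4))))/D = (3*(17 - 24)/(2*(8 - 12)))/D = ((3/2)*(-7)/(-4))/D = ((3/2)*(-1/4)*(-7))/D = 21/(8*D))
H(j, I) = 7 + j**2 (H(j, I) = j**2 + 7 = 7 + j**2)
sqrt(s(-83 + 52) + H(96, 97)) = sqrt(21/(8*(-83 + 52)) + (7 + 96**2)) = sqrt((21/8)/(-31) + (7 + 9216)) = sqrt((21/8)*(-1/31) + 9223) = sqrt(-21/248 + 9223) = sqrt(2287283/248) = sqrt(141811546)/124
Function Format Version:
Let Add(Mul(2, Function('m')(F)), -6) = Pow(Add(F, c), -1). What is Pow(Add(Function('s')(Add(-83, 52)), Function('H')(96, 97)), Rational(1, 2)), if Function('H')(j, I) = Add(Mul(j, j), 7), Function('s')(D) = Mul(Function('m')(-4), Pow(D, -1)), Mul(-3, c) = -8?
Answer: Mul(Rational(1, 124), Pow(141811546, Rational(1, 2))) ≈ 96.036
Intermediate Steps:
c = Rational(8, 3) (c = Mul(Rational(-1, 3), -8) = Rational(8, 3) ≈ 2.6667)
Function('m')(F) = Add(3, Mul(Rational(1, 2), Pow(Add(Rational(8, 3), F), -1))) (Function('m')(F) = Add(3, Mul(Rational(1, 2), Pow(Add(F, Rational(8, 3)), -1))) = Add(3, Mul(Rational(1, 2), Pow(Add(Rational(8, 3), F), -1))))
Function('s')(D) = Mul(Rational(21, 8), Pow(D, -1)) (Function('s')(D) = Mul(Mul(Rational(3, 2), Pow(Add(8, Mul(3, -4)), -1), Add(17, Mul(6, -4))), Pow(D, -1)) = Mul(Mul(Rational(3, 2), Pow(Add(8, -12), -1), Add(17, -24)), Pow(D, -1)) = Mul(Mul(Rational(3, 2), Pow(-4, -1), -7), Pow(D, -1)) = Mul(Mul(Rational(3, 2), Rational(-1, 4), -7), Pow(D, -1)) = Mul(Rational(21, 8), Pow(D, -1)))
Function('H')(j, I) = Add(7, Pow(j, 2)) (Function('H')(j, I) = Add(Pow(j, 2), 7) = Add(7, Pow(j, 2)))
Pow(Add(Function('s')(Add(-83, 52)), Function('H')(96, 97)), Rational(1, 2)) = Pow(Add(Mul(Rational(21, 8), Pow(Add(-83, 52), -1)), Add(7, Pow(96, 2))), Rational(1, 2)) = Pow(Add(Mul(Rational(21, 8), Pow(-31, -1)), Add(7, 9216)), Rational(1, 2)) = Pow(Add(Mul(Rational(21, 8), Rational(-1, 31)), 9223), Rational(1, 2)) = Pow(Add(Rational(-21, 248), 9223), Rational(1, 2)) = Pow(Rational(2287283, 248), Rational(1, 2)) = Mul(Rational(1, 124), Pow(141811546, Rational(1, 2)))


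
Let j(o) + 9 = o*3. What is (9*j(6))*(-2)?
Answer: -162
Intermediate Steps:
j(o) = -9 + 3*o (j(o) = -9 + o*3 = -9 + 3*o)
(9*j(6))*(-2) = (9*(-9 + 3*6))*(-2) = (9*(-9 + 18))*(-2) = (9*9)*(-2) = 81*(-2) = -162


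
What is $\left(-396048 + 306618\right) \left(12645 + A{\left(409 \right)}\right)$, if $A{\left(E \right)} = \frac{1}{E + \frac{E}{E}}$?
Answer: $- \frac{46364545293}{41} \approx -1.1308 \cdot 10^{9}$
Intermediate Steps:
$A{\left(E \right)} = \frac{1}{1 + E}$ ($A{\left(E \right)} = \frac{1}{E + 1} = \frac{1}{1 + E}$)
$\left(-396048 + 306618\right) \left(12645 + A{\left(409 \right)}\right) = \left(-396048 + 306618\right) \left(12645 + \frac{1}{1 + 409}\right) = - 89430 \left(12645 + \frac{1}{410}\right) = \left(-89430\right) \frac{5184451}{410} = - \frac{46364545293}{41}$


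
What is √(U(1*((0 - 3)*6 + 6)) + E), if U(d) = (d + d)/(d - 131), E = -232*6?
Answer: 2*I*√7115394/143 ≈ 37.307*I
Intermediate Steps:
E = -1392 (E = -116*12 = -1392)
U(d) = 2*d/(-131 + d) (U(d) = (2*d)/(-131 + d) = 2*d/(-131 + d))
√(U(1*((0 - 3)*6 + 6)) + E) = √(2*(1*((0 - 3)*6 + 6))/(-131 + 1*((0 - 3)*6 + 6)) - 1392) = √(2*(1*(-3*6 + 6))/(-131 + 1*(-3*6 + 6)) - 1392) = √(2*(1*(-18 + 6))/(-131 + 1*(-18 + 6)) - 1392) = √(2*(1*(-12))/(-131 + 1*(-12)) - 1392) = √(2*(-12)/(-131 - 12) - 1392) = √(2*(-12)/(-143) - 1392) = √(2*(-12)*(-1/143) - 1392) = √(24/143 - 1392) = √(-199032/143) = 2*I*√7115394/143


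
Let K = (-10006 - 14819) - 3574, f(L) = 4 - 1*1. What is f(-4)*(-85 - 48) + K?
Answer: -28798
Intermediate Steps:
f(L) = 3 (f(L) = 4 - 1 = 3)
K = -28399 (K = -24825 - 3574 = -28399)
f(-4)*(-85 - 48) + K = 3*(-85 - 48) - 28399 = 3*(-133) - 28399 = -399 - 28399 = -28798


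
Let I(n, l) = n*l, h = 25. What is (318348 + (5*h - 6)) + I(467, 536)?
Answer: 568779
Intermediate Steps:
I(n, l) = l*n
(318348 + (5*h - 6)) + I(467, 536) = (318348 + (5*25 - 6)) + 536*467 = (318348 + (125 - 6)) + 250312 = (318348 + 119) + 250312 = 318467 + 250312 = 568779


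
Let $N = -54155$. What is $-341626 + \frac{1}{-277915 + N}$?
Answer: $- \frac{113443745821}{332070} \approx -3.4163 \cdot 10^{5}$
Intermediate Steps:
$-341626 + \frac{1}{-277915 + N} = -341626 + \frac{1}{-277915 - 54155} = -341626 + \frac{1}{-332070} = -341626 - \frac{1}{332070} = - \frac{113443745821}{332070}$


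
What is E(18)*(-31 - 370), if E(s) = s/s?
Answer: -401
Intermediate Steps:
E(s) = 1
E(18)*(-31 - 370) = 1*(-31 - 370) = 1*(-401) = -401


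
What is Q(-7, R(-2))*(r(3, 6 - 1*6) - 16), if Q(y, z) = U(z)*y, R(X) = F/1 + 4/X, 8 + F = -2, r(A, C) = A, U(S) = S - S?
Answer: 0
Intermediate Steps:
U(S) = 0
F = -10 (F = -8 - 2 = -10)
R(X) = -10 + 4/X (R(X) = -10/1 + 4/X = -10*1 + 4/X = -10 + 4/X)
Q(y, z) = 0 (Q(y, z) = 0*y = 0)
Q(-7, R(-2))*(r(3, 6 - 1*6) - 16) = 0*(3 - 16) = 0*(-13) = 0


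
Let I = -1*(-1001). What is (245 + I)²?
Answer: 1552516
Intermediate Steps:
I = 1001
(245 + I)² = (245 + 1001)² = 1246² = 1552516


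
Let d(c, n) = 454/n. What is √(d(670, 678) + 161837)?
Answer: √18598546830/339 ≈ 402.29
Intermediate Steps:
√(d(670, 678) + 161837) = √(454/678 + 161837) = √(454*(1/678) + 161837) = √(227/339 + 161837) = √(54862970/339) = √18598546830/339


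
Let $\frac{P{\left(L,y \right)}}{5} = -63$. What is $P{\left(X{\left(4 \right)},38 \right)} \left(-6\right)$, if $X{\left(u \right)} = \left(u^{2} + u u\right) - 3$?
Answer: $1890$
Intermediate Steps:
$X{\left(u \right)} = -3 + 2 u^{2}$ ($X{\left(u \right)} = \left(u^{2} + u^{2}\right) - 3 = 2 u^{2} - 3 = -3 + 2 u^{2}$)
$P{\left(L,y \right)} = -315$ ($P{\left(L,y \right)} = 5 \left(-63\right) = -315$)
$P{\left(X{\left(4 \right)},38 \right)} \left(-6\right) = \left(-315\right) \left(-6\right) = 1890$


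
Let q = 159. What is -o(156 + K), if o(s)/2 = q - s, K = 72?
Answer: 138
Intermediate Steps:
o(s) = 318 - 2*s (o(s) = 2*(159 - s) = 318 - 2*s)
-o(156 + K) = -(318 - 2*(156 + 72)) = -(318 - 2*228) = -(318 - 456) = -1*(-138) = 138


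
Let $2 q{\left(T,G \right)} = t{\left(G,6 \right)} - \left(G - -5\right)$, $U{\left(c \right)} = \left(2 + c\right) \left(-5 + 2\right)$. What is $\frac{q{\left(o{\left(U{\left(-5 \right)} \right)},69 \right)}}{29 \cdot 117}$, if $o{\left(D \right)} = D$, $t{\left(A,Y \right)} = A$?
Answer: $- \frac{5}{6786} \approx -0.00073681$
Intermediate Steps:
$U{\left(c \right)} = -6 - 3 c$ ($U{\left(c \right)} = \left(2 + c\right) \left(-3\right) = -6 - 3 c$)
$q{\left(T,G \right)} = - \frac{5}{2}$ ($q{\left(T,G \right)} = \frac{G - \left(G - -5\right)}{2} = \frac{G - \left(G + 5\right)}{2} = \frac{G - \left(5 + G\right)}{2} = \frac{1}{2} \left(-5\right) = - \frac{5}{2}$)
$\frac{q{\left(o{\left(U{\left(-5 \right)} \right)},69 \right)}}{29 \cdot 117} = - \frac{5}{2 \cdot 29 \cdot 117} = - \frac{5}{2 \cdot 3393} = \left(- \frac{5}{2}\right) \frac{1}{3393} = - \frac{5}{6786}$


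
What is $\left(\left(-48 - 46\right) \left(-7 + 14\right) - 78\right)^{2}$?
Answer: $541696$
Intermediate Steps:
$\left(\left(-48 - 46\right) \left(-7 + 14\right) - 78\right)^{2} = \left(\left(-94\right) 7 - 78\right)^{2} = \left(-658 - 78\right)^{2} = \left(-736\right)^{2} = 541696$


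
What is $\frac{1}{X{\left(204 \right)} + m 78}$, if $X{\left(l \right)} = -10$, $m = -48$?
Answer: $- \frac{1}{3754} \approx -0.00026638$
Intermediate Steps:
$\frac{1}{X{\left(204 \right)} + m 78} = \frac{1}{-10 - 3744} = \frac{1}{-3754} = - \frac{1}{3754}$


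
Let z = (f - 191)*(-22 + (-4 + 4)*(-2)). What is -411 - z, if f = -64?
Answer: -6021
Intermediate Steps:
z = 5610 (z = (-64 - 191)*(-22 + (-4 + 4)*(-2)) = -255*(-22 + 0*(-2)) = -255*(-22 + 0) = -255*(-22) = 5610)
-411 - z = -411 - 1*5610 = -411 - 5610 = -6021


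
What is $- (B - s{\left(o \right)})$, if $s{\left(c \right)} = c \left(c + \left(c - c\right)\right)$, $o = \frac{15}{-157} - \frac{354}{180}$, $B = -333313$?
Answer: $\frac{7394343265669}{22184100} \approx 3.3332 \cdot 10^{5}$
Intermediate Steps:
$o = - \frac{9713}{4710}$ ($o = 15 \left(- \frac{1}{157}\right) - \frac{59}{30} = - \frac{15}{157} - \frac{59}{30} = - \frac{9713}{4710} \approx -2.0622$)
$s{\left(c \right)} = c^{2}$ ($s{\left(c \right)} = c \left(c + 0\right) = c c = c^{2}$)
$- (B - s{\left(o \right)}) = - (-333313 - \left(- \frac{9713}{4710}\right)^{2}) = - (-333313 - \frac{94342369}{22184100}) = \left(-1\right) \left(- \frac{7394343265669}{22184100}\right) = \frac{7394343265669}{22184100}$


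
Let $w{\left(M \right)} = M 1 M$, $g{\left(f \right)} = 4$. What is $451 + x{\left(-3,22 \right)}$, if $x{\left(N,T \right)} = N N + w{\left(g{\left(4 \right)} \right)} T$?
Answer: $812$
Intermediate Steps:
$w{\left(M \right)} = M^{2}$ ($w{\left(M \right)} = M M = M^{2}$)
$x{\left(N,T \right)} = N^{2} + 16 T$ ($x{\left(N,T \right)} = N N + 4^{2} T = N^{2} + 16 T$)
$451 + x{\left(-3,22 \right)} = 451 + \left(\left(-3\right)^{2} + 16 \cdot 22\right) = 451 + \left(9 + 352\right) = 451 + 361 = 812$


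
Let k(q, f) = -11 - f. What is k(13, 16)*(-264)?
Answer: 7128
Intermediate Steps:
k(13, 16)*(-264) = (-11 - 1*16)*(-264) = (-11 - 16)*(-264) = -27*(-264) = 7128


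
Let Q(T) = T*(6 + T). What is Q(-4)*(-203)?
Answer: 1624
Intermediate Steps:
Q(-4)*(-203) = -4*(6 - 4)*(-203) = -4*2*(-203) = -8*(-203) = 1624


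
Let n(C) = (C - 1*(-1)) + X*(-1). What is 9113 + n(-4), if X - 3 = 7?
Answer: 9100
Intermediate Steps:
X = 10 (X = 3 + 7 = 10)
n(C) = -9 + C (n(C) = (C - 1*(-1)) + 10*(-1) = (C + 1) - 10 = (1 + C) - 10 = -9 + C)
9113 + n(-4) = 9113 + (-9 - 4) = 9113 - 13 = 9100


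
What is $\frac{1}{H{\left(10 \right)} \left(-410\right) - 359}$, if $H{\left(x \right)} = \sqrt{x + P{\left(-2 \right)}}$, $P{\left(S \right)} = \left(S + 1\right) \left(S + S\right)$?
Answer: $\frac{359}{2224519} - \frac{410 \sqrt{14}}{2224519} \approx -0.00052824$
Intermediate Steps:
$P{\left(S \right)} = 2 S \left(1 + S\right)$ ($P{\left(S \right)} = \left(1 + S\right) 2 S = 2 S \left(1 + S\right)$)
$H{\left(x \right)} = \sqrt{4 + x}$ ($H{\left(x \right)} = \sqrt{x + 2 \left(-2\right) \left(1 - 2\right)} = \sqrt{x + 2 \left(-2\right) \left(-1\right)} = \sqrt{x + 4} = \sqrt{4 + x}$)
$\frac{1}{H{\left(10 \right)} \left(-410\right) - 359} = \frac{1}{\sqrt{4 + 10} \left(-410\right) - 359} = \frac{1}{\sqrt{14} \left(-410\right) - 359} = \frac{1}{- 410 \sqrt{14} - 359} = \frac{1}{-359 - 410 \sqrt{14}}$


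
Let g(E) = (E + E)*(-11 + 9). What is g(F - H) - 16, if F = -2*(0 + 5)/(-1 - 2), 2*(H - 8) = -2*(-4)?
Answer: 56/3 ≈ 18.667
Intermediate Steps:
H = 12 (H = 8 + (-2*(-4))/2 = 8 + (½)*8 = 8 + 4 = 12)
F = 10/3 (F = -10/(-3) = -10*(-1)/3 = -2*(-5/3) = 10/3 ≈ 3.3333)
g(E) = -4*E (g(E) = (2*E)*(-2) = -4*E)
g(F - H) - 16 = -4*(10/3 - 1*12) - 16 = -4*(10/3 - 12) - 16 = -4*(-26/3) - 16 = 104/3 - 16 = 56/3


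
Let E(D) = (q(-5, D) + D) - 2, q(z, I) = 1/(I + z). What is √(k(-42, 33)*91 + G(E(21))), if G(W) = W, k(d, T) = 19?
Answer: √27969/4 ≈ 41.810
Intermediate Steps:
E(D) = -2 + D + 1/(-5 + D) (E(D) = (1/(D - 5) + D) - 2 = (1/(-5 + D) + D) - 2 = (D + 1/(-5 + D)) - 2 = -2 + D + 1/(-5 + D))
√(k(-42, 33)*91 + G(E(21))) = √(19*91 + (1 + (-5 + 21)*(-2 + 21))/(-5 + 21)) = √(1729 + (1 + 16*19)/16) = √(1729 + (1 + 304)/16) = √(1729 + (1/16)*305) = √(1729 + 305/16) = √(27969/16) = √27969/4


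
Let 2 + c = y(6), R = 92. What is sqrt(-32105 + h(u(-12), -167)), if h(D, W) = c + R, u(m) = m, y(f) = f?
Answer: I*sqrt(32009) ≈ 178.91*I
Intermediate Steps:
c = 4 (c = -2 + 6 = 4)
h(D, W) = 96 (h(D, W) = 4 + 92 = 96)
sqrt(-32105 + h(u(-12), -167)) = sqrt(-32105 + 96) = sqrt(-32009) = I*sqrt(32009)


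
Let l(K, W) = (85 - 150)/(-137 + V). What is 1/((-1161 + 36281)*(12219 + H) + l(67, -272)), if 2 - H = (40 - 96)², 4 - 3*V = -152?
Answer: 17/5424108413 ≈ 3.1342e-9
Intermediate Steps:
V = 52 (V = 4/3 - ⅓*(-152) = 4/3 + 152/3 = 52)
H = -3134 (H = 2 - (40 - 96)² = 2 - 1*(-56)² = 2 - 1*3136 = 2 - 3136 = -3134)
l(K, W) = 13/17 (l(K, W) = (85 - 150)/(-137 + 52) = -65/(-85) = -65*(-1/85) = 13/17)
1/((-1161 + 36281)*(12219 + H) + l(67, -272)) = 1/((-1161 + 36281)*(12219 - 3134) + 13/17) = 1/(35120*9085 + 13/17) = 1/(319065200 + 13/17) = 1/(5424108413/17) = 17/5424108413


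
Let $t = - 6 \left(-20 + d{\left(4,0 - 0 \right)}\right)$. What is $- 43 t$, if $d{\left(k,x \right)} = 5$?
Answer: $-3870$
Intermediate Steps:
$t = 90$ ($t = - 6 \left(-20 + 5\right) = \left(-6\right) \left(-15\right) = 90$)
$- 43 t = \left(-43\right) 90 = -3870$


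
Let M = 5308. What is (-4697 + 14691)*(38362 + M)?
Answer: 436437980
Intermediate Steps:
(-4697 + 14691)*(38362 + M) = (-4697 + 14691)*(38362 + 5308) = 9994*43670 = 436437980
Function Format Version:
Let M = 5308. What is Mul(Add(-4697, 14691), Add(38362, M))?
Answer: 436437980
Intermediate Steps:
Mul(Add(-4697, 14691), Add(38362, M)) = Mul(Add(-4697, 14691), Add(38362, 5308)) = Mul(9994, 43670) = 436437980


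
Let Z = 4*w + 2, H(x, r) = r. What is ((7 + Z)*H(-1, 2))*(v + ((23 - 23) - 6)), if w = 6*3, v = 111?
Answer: 17010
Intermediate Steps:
w = 18
Z = 74 (Z = 4*18 + 2 = 72 + 2 = 74)
((7 + Z)*H(-1, 2))*(v + ((23 - 23) - 6)) = ((7 + 74)*2)*(111 + ((23 - 23) - 6)) = (81*2)*(111 + (0 - 6)) = 162*(111 - 6) = 162*105 = 17010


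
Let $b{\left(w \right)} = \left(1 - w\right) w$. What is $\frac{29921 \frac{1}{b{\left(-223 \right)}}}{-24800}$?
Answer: $\frac{29921}{1238809600} \approx 2.4153 \cdot 10^{-5}$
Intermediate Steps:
$b{\left(w \right)} = w \left(1 - w\right)$
$\frac{29921 \frac{1}{b{\left(-223 \right)}}}{-24800} = \frac{29921 \frac{1}{\left(-223\right) \left(1 - -223\right)}}{-24800} = \frac{29921}{\left(-223\right) \left(1 + 223\right)} \left(- \frac{1}{24800}\right) = \frac{29921}{\left(-223\right) 224} \left(- \frac{1}{24800}\right) = \frac{29921}{-49952} \left(- \frac{1}{24800}\right) = 29921 \left(- \frac{1}{49952}\right) \left(- \frac{1}{24800}\right) = \left(- \frac{29921}{49952}\right) \left(- \frac{1}{24800}\right) = \frac{29921}{1238809600}$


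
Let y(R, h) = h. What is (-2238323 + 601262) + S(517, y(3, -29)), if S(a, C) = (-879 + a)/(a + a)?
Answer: -846360718/517 ≈ -1.6371e+6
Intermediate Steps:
S(a, C) = (-879 + a)/(2*a) (S(a, C) = (-879 + a)/((2*a)) = (-879 + a)*(1/(2*a)) = (-879 + a)/(2*a))
(-2238323 + 601262) + S(517, y(3, -29)) = (-2238323 + 601262) + (½)*(-879 + 517)/517 = -1637061 + (½)*(1/517)*(-362) = -1637061 - 181/517 = -846360718/517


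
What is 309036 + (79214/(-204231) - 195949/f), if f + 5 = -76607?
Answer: 4835379745698643/15646545372 ≈ 3.0904e+5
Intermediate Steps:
f = -76612 (f = -5 - 76607 = -76612)
309036 + (79214/(-204231) - 195949/f) = 309036 + (79214/(-204231) - 195949/(-76612)) = 309036 + (79214*(-1/204231) - 195949*(-1/76612)) = 309036 + (-79214/204231 + 195949/76612) = 309036 + 33950117251/15646545372 = 4835379745698643/15646545372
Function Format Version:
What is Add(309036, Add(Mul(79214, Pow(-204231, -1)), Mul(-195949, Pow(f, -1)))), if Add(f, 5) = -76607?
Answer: Rational(4835379745698643, 15646545372) ≈ 3.0904e+5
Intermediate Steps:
f = -76612 (f = Add(-5, -76607) = -76612)
Add(309036, Add(Mul(79214, Pow(-204231, -1)), Mul(-195949, Pow(f, -1)))) = Add(309036, Add(Mul(79214, Pow(-204231, -1)), Mul(-195949, Pow(-76612, -1)))) = Add(309036, Add(Mul(79214, Rational(-1, 204231)), Mul(-195949, Rational(-1, 76612)))) = Add(309036, Add(Rational(-79214, 204231), Rational(195949, 76612))) = Add(309036, Rational(33950117251, 15646545372)) = Rational(4835379745698643, 15646545372)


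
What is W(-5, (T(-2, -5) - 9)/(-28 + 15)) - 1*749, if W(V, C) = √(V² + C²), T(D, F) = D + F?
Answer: -749 + √4481/13 ≈ -743.85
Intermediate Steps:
W(V, C) = √(C² + V²)
W(-5, (T(-2, -5) - 9)/(-28 + 15)) - 1*749 = √((((-2 - 5) - 9)/(-28 + 15))² + (-5)²) - 1*749 = √(((-7 - 9)/(-13))² + 25) - 749 = √((-16*(-1/13))² + 25) - 749 = √((16/13)² + 25) - 749 = √(256/169 + 25) - 749 = √(4481/169) - 749 = √4481/13 - 749 = -749 + √4481/13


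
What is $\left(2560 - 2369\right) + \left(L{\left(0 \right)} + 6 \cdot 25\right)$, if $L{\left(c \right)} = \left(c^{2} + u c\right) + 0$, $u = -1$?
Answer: $341$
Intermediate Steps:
$L{\left(c \right)} = c^{2} - c$ ($L{\left(c \right)} = \left(c^{2} - c\right) + 0 = c^{2} - c$)
$\left(2560 - 2369\right) + \left(L{\left(0 \right)} + 6 \cdot 25\right) = \left(2560 - 2369\right) + \left(0 \left(-1 + 0\right) + 6 \cdot 25\right) = 191 + \left(0 \left(-1\right) + 150\right) = 191 + \left(0 + 150\right) = 191 + 150 = 341$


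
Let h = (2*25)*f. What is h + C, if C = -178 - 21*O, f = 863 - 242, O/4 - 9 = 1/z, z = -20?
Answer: 150601/5 ≈ 30120.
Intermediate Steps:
O = 179/5 (O = 36 + 4/(-20) = 36 + 4*(-1/20) = 36 - 1/5 = 179/5 ≈ 35.800)
f = 621
C = -4649/5 (C = -178 - 21*179/5 = -178 - 3759/5 = -4649/5 ≈ -929.80)
h = 31050 (h = (2*25)*621 = 50*621 = 31050)
h + C = 31050 - 4649/5 = 150601/5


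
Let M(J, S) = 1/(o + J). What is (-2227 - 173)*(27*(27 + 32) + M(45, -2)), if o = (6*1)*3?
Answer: -80288000/21 ≈ -3.8232e+6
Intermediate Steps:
o = 18 (o = 6*3 = 18)
M(J, S) = 1/(18 + J)
(-2227 - 173)*(27*(27 + 32) + M(45, -2)) = (-2227 - 173)*(27*(27 + 32) + 1/(18 + 45)) = -2400*(27*59 + 1/63) = -2400*(1593 + 1/63) = -2400*100360/63 = -80288000/21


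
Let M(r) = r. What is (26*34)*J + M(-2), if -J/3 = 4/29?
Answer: -10666/29 ≈ -367.79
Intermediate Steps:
J = -12/29 ≈ -0.41379
(26*34)*J + M(-2) = (26*34)*(-12/29) - 2 = 884*(-12/29) - 2 = -10608/29 - 2 = -10666/29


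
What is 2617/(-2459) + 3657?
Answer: 8989946/2459 ≈ 3655.9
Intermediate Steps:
2617/(-2459) + 3657 = 2617*(-1/2459) + 3657 = -2617/2459 + 3657 = 8989946/2459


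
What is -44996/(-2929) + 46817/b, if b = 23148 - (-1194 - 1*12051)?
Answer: 1774666421/106595097 ≈ 16.649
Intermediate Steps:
b = 36393 (b = 23148 - (-1194 - 12051) = 23148 - 1*(-13245) = 23148 + 13245 = 36393)
-44996/(-2929) + 46817/b = -44996/(-2929) + 46817/36393 = -44996*(-1/2929) + 46817*(1/36393) = 44996/2929 + 46817/36393 = 1774666421/106595097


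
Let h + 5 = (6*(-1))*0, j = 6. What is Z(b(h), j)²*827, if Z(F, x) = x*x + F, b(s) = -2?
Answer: 956012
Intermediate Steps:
h = -5 (h = -5 + (6*(-1))*0 = -5 - 6*0 = -5 + 0 = -5)
Z(F, x) = F + x² (Z(F, x) = x² + F = F + x²)
Z(b(h), j)²*827 = (-2 + 6²)²*827 = (-2 + 36)²*827 = 34²*827 = 1156*827 = 956012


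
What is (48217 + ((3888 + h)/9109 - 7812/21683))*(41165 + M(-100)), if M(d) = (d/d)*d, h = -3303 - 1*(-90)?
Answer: 391074507485624540/197510447 ≈ 1.9800e+9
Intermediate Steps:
h = -3213 (h = -3303 + 90 = -3213)
M(d) = d (M(d) = 1*d = d)
(48217 + ((3888 + h)/9109 - 7812/21683))*(41165 + M(-100)) = (48217 + ((3888 - 3213)/9109 - 7812/21683))*(41165 - 100) = (48217 + (675*(1/9109) - 7812*1/21683))*41065 = (48217 + (675/9109 - 7812/21683))*41065 = (48217 - 56523483/197510447)*41065 = (9523304699516/197510447)*41065 = 391074507485624540/197510447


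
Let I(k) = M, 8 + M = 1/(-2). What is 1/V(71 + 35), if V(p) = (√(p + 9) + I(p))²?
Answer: 4/(17 - 2*√115)² ≈ 0.20221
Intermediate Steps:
M = -17/2 (M = -8 + 1/(-2) = -8 - ½ = -17/2 ≈ -8.5000)
I(k) = -17/2
V(p) = (-17/2 + √(9 + p))² (V(p) = (√(p + 9) - 17/2)² = (√(9 + p) - 17/2)² = (-17/2 + √(9 + p))²)
1/V(71 + 35) = 1/((-17 + 2*√(9 + (71 + 35)))²/4) = 1/((-17 + 2*√(9 + 106))²/4) = 1/((-17 + 2*√115)²/4) = 4/(-17 + 2*√115)²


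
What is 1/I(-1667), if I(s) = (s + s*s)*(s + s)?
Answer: -1/9259258148 ≈ -1.0800e-10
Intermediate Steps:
I(s) = 2*s*(s + s**2) (I(s) = (s + s**2)*(2*s) = 2*s*(s + s**2))
1/I(-1667) = 1/(2*(-1667)**2*(1 - 1667)) = 1/(2*2778889*(-1666)) = 1/(-9259258148) = -1/9259258148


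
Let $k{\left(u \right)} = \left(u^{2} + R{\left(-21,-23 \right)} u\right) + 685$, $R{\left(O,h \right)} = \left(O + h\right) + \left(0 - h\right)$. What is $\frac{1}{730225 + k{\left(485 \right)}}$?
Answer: $\frac{1}{955950} \approx 1.0461 \cdot 10^{-6}$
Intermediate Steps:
$R{\left(O,h \right)} = O$ ($R{\left(O,h \right)} = \left(O + h\right) - h = O$)
$k{\left(u \right)} = 685 + u^{2} - 21 u$ ($k{\left(u \right)} = \left(u^{2} - 21 u\right) + 685 = 685 + u^{2} - 21 u$)
$\frac{1}{730225 + k{\left(485 \right)}} = \frac{1}{730225 + \left(685 + 485^{2} - 10185\right)} = \frac{1}{730225 + \left(685 + 235225 - 10185\right)} = \frac{1}{730225 + 225725} = \frac{1}{955950}$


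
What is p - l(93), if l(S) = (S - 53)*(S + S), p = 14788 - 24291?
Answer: -16943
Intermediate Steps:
p = -9503
l(S) = 2*S*(-53 + S) (l(S) = (-53 + S)*(2*S) = 2*S*(-53 + S))
p - l(93) = -9503 - 2*93*(-53 + 93) = -9503 - 2*93*40 = -9503 - 1*7440 = -9503 - 7440 = -16943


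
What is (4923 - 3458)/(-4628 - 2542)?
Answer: -293/1434 ≈ -0.20432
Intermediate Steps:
(4923 - 3458)/(-4628 - 2542) = 1465/(-7170) = 1465*(-1/7170) = -293/1434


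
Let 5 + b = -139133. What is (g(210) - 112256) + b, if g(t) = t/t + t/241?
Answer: -60585503/241 ≈ -2.5139e+5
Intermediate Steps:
g(t) = 1 + t/241 (g(t) = 1 + t*(1/241) = 1 + t/241)
b = -139138 (b = -5 - 139133 = -139138)
(g(210) - 112256) + b = ((1 + (1/241)*210) - 112256) - 139138 = ((1 + 210/241) - 112256) - 139138 = (451/241 - 112256) - 139138 = -27053245/241 - 139138 = -60585503/241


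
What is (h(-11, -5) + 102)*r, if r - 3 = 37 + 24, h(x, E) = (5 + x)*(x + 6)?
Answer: 8448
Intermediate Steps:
h(x, E) = (5 + x)*(6 + x)
r = 64 (r = 3 + (37 + 24) = 3 + 61 = 64)
(h(-11, -5) + 102)*r = ((30 + (-11)² + 11*(-11)) + 102)*64 = ((30 + 121 - 121) + 102)*64 = (30 + 102)*64 = 132*64 = 8448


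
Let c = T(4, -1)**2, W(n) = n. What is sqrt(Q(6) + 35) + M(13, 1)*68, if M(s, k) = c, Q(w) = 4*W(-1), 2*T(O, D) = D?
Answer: 17 + sqrt(31) ≈ 22.568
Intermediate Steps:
T(O, D) = D/2
Q(w) = -4 (Q(w) = 4*(-1) = -4)
c = 1/4 (c = ((1/2)*(-1))**2 = (-1/2)**2 = 1/4 ≈ 0.25000)
M(s, k) = 1/4
sqrt(Q(6) + 35) + M(13, 1)*68 = sqrt(-4 + 35) + (1/4)*68 = sqrt(31) + 17 = 17 + sqrt(31)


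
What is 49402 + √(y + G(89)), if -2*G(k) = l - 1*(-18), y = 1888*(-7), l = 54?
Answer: 49402 + 2*I*√3313 ≈ 49402.0 + 115.12*I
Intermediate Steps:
y = -13216
G(k) = -36 (G(k) = -(54 - 1*(-18))/2 = -(54 + 18)/2 = -½*72 = -36)
49402 + √(y + G(89)) = 49402 + √(-13216 - 36) = 49402 + √(-13252) = 49402 + 2*I*√3313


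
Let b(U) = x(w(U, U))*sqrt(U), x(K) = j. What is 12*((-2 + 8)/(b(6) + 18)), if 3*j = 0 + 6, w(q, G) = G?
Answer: 108/25 - 12*sqrt(6)/25 ≈ 3.1442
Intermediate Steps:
j = 2 (j = (0 + 6)/3 = (1/3)*6 = 2)
x(K) = 2
b(U) = 2*sqrt(U)
12*((-2 + 8)/(b(6) + 18)) = 12*((-2 + 8)/(2*sqrt(6) + 18)) = 12*(6/(18 + 2*sqrt(6))) = 72/(18 + 2*sqrt(6))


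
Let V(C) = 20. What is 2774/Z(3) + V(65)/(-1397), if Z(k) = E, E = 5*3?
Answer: 3874978/20955 ≈ 184.92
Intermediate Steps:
E = 15
Z(k) = 15
2774/Z(3) + V(65)/(-1397) = 2774/15 + 20/(-1397) = 2774*(1/15) + 20*(-1/1397) = 2774/15 - 20/1397 = 3874978/20955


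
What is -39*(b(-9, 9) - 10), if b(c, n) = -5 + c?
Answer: 936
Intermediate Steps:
-39*(b(-9, 9) - 10) = -39*((-5 - 9) - 10) = -39*(-14 - 10) = -39*(-24) = 936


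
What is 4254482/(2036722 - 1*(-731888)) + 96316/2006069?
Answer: 338517149693/213616257465 ≈ 1.5847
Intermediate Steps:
4254482/(2036722 - 1*(-731888)) + 96316/2006069 = 4254482/(2036722 + 731888) + 96316*(1/2006069) = 4254482/2768610 + 96316/2006069 = 4254482*(1/2768610) + 96316/2006069 = 2127241/1384305 + 96316/2006069 = 338517149693/213616257465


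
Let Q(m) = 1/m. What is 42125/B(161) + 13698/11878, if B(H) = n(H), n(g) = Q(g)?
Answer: 40279047224/5939 ≈ 6.7821e+6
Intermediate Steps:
n(g) = 1/g
B(H) = 1/H
42125/B(161) + 13698/11878 = 42125/(1/161) + 13698/11878 = 42125/(1/161) + 13698*(1/11878) = 42125*161 + 6849/5939 = 6782125 + 6849/5939 = 40279047224/5939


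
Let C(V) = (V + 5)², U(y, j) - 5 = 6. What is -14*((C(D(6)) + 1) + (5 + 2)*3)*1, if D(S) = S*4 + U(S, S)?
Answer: -22708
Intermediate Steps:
U(y, j) = 11 (U(y, j) = 5 + 6 = 11)
D(S) = 11 + 4*S (D(S) = S*4 + 11 = 4*S + 11 = 11 + 4*S)
C(V) = (5 + V)²
-14*((C(D(6)) + 1) + (5 + 2)*3)*1 = -14*(((5 + (11 + 4*6))² + 1) + (5 + 2)*3)*1 = -14*(((5 + (11 + 24))² + 1) + 7*3)*1 = -14*(((5 + 35)² + 1) + 21)*1 = -14*((40² + 1) + 21)*1 = -14*((1600 + 1) + 21)*1 = -14*(1601 + 21)*1 = -14*1622*1 = -22708*1 = -22708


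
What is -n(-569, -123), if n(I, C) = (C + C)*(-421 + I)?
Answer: -243540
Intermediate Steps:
n(I, C) = 2*C*(-421 + I) (n(I, C) = (2*C)*(-421 + I) = 2*C*(-421 + I))
-n(-569, -123) = -2*(-123)*(-421 - 569) = -2*(-123)*(-990) = -1*243540 = -243540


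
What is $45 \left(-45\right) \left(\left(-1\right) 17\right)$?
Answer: $34425$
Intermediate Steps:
$45 \left(-45\right) \left(\left(-1\right) 17\right) = \left(-2025\right) \left(-17\right) = 34425$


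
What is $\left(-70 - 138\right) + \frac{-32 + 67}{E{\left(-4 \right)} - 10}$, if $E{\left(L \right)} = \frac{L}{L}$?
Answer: $- \frac{1907}{9} \approx -211.89$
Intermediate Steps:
$E{\left(L \right)} = 1$
$\left(-70 - 138\right) + \frac{-32 + 67}{E{\left(-4 \right)} - 10} = \left(-70 - 138\right) + \frac{-32 + 67}{1 - 10} = -208 + \frac{35}{-9} = -208 + 35 \left(- \frac{1}{9}\right) = -208 - \frac{35}{9} = - \frac{1907}{9}$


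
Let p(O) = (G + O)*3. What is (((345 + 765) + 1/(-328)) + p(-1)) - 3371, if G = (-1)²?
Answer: -741609/328 ≈ -2261.0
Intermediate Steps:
G = 1
p(O) = 3 + 3*O (p(O) = (1 + O)*3 = 3 + 3*O)
(((345 + 765) + 1/(-328)) + p(-1)) - 3371 = (((345 + 765) + 1/(-328)) + (3 + 3*(-1))) - 3371 = ((1110 - 1/328) + (3 - 3)) - 3371 = (364079/328 + 0) - 3371 = 364079/328 - 3371 = -741609/328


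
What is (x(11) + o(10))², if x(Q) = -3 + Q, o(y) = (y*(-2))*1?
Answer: 144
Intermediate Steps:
o(y) = -2*y (o(y) = -2*y*1 = -2*y)
(x(11) + o(10))² = ((-3 + 11) - 2*10)² = (8 - 20)² = (-12)² = 144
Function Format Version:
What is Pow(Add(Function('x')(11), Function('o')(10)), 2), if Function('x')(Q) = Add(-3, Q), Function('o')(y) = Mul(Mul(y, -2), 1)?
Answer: 144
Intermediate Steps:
Function('o')(y) = Mul(-2, y) (Function('o')(y) = Mul(Mul(-2, y), 1) = Mul(-2, y))
Pow(Add(Function('x')(11), Function('o')(10)), 2) = Pow(Add(Add(-3, 11), Mul(-2, 10)), 2) = Pow(Add(8, -20), 2) = Pow(-12, 2) = 144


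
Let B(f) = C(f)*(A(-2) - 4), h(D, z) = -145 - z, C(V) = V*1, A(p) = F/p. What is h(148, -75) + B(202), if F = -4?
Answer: -474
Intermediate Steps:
A(p) = -4/p
C(V) = V
B(f) = -2*f (B(f) = f*(-4/(-2) - 4) = f*(-4*(-½) - 4) = f*(2 - 4) = f*(-2) = -2*f)
h(148, -75) + B(202) = (-145 - 1*(-75)) - 2*202 = (-145 + 75) - 404 = -70 - 404 = -474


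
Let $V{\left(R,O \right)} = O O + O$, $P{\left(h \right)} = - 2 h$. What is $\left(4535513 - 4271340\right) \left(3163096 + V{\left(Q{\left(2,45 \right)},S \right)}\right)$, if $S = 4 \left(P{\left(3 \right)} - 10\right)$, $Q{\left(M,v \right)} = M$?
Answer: $836669705144$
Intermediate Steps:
$S = -64$ ($S = 4 \left(\left(-2\right) 3 - 10\right) = 4 \left(-6 - 10\right) = 4 \left(-16\right) = -64$)
$V{\left(R,O \right)} = O + O^{2}$ ($V{\left(R,O \right)} = O^{2} + O = O + O^{2}$)
$\left(4535513 - 4271340\right) \left(3163096 + V{\left(Q{\left(2,45 \right)},S \right)}\right) = \left(4535513 - 4271340\right) \left(3163096 - 64 \left(1 - 64\right)\right) = 264173 \left(3163096 - -4032\right) = 264173 \left(3163096 + 4032\right) = 264173 \cdot 3167128 = 836669705144$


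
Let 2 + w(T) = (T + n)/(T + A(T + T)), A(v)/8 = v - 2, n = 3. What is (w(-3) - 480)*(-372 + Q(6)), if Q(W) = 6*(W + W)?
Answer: 144600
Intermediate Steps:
Q(W) = 12*W (Q(W) = 6*(2*W) = 12*W)
A(v) = -16 + 8*v (A(v) = 8*(v - 2) = 8*(-2 + v) = -16 + 8*v)
w(T) = -2 + (3 + T)/(-16 + 17*T) (w(T) = -2 + (T + 3)/(T + (-16 + 8*(T + T))) = -2 + (3 + T)/(T + (-16 + 8*(2*T))) = -2 + (3 + T)/(T + (-16 + 16*T)) = -2 + (3 + T)/(-16 + 17*T))
(w(-3) - 480)*(-372 + Q(6)) = ((35 - 33*(-3))/(-16 + 17*(-3)) - 480)*(-372 + 12*6) = ((35 + 99)/(-16 - 51) - 480)*(-372 + 72) = (134/(-67) - 480)*(-300) = (-1/67*134 - 480)*(-300) = (-2 - 480)*(-300) = -482*(-300) = 144600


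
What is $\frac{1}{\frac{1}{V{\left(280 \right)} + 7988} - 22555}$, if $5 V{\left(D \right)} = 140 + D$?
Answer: $- \frac{8072}{182063959} \approx -4.4336 \cdot 10^{-5}$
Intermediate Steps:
$V{\left(D \right)} = 28 + \frac{D}{5}$ ($V{\left(D \right)} = \frac{140 + D}{5} = 28 + \frac{D}{5}$)
$\frac{1}{\frac{1}{V{\left(280 \right)} + 7988} - 22555} = \frac{1}{\frac{1}{\left(28 + \frac{1}{5} \cdot 280\right) + 7988} - 22555} = \frac{1}{\frac{1}{\left(28 + 56\right) + 7988} - 22555} = \frac{1}{\frac{1}{84 + 7988} - 22555} = \frac{1}{\frac{1}{8072} - 22555} = \frac{1}{- \frac{182063959}{8072}} = - \frac{8072}{182063959}$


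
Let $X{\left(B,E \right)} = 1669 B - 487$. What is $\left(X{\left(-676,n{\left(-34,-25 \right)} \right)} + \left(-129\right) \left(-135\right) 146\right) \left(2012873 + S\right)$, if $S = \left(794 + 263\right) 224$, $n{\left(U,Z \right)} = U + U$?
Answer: $3180675174619$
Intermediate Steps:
$n{\left(U,Z \right)} = 2 U$
$X{\left(B,E \right)} = -487 + 1669 B$
$S = 236768$ ($S = 1057 \cdot 224 = 236768$)
$\left(X{\left(-676,n{\left(-34,-25 \right)} \right)} + \left(-129\right) \left(-135\right) 146\right) \left(2012873 + S\right) = \left(\left(-487 + 1669 \left(-676\right)\right) + \left(-129\right) \left(-135\right) 146\right) \left(2012873 + 236768\right) = \left(\left(-487 - 1128244\right) + 17415 \cdot 146\right) 2249641 = \left(-1128731 + 2542590\right) 2249641 = 1413859 \cdot 2249641 = 3180675174619$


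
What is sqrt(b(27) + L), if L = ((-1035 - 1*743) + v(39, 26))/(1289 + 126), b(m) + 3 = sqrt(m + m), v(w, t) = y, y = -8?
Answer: sqrt(-8533865 + 6006675*sqrt(6))/1415 ≈ 1.7568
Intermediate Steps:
v(w, t) = -8
b(m) = -3 + sqrt(2)*sqrt(m) (b(m) = -3 + sqrt(m + m) = -3 + sqrt(2*m) = -3 + sqrt(2)*sqrt(m))
L = -1786/1415 (L = ((-1035 - 1*743) - 8)/(1289 + 126) = ((-1035 - 743) - 8)/1415 = (-1778 - 8)*(1/1415) = -1786*1/1415 = -1786/1415 ≈ -1.2622)
sqrt(b(27) + L) = sqrt((-3 + sqrt(2)*sqrt(27)) - 1786/1415) = sqrt((-3 + sqrt(2)*(3*sqrt(3))) - 1786/1415) = sqrt((-3 + 3*sqrt(6)) - 1786/1415) = sqrt(-6031/1415 + 3*sqrt(6))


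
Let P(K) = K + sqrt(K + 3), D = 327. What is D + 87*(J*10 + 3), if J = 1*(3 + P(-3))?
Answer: 588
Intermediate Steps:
P(K) = K + sqrt(3 + K)
J = 0 (J = 1*(3 + (-3 + sqrt(3 - 3))) = 1*(3 + (-3 + sqrt(0))) = 1*(3 + (-3 + 0)) = 1*(3 - 3) = 1*0 = 0)
D + 87*(J*10 + 3) = 327 + 87*(0*10 + 3) = 327 + 87*(0 + 3) = 327 + 87*3 = 327 + 261 = 588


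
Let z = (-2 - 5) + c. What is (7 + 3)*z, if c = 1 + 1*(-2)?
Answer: -80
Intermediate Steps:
c = -1 (c = 1 - 2 = -1)
z = -8 (z = (-2 - 5) - 1 = -7 - 1 = -8)
(7 + 3)*z = (7 + 3)*(-8) = 10*(-8) = -80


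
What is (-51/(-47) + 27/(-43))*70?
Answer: 64680/2021 ≈ 32.004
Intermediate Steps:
(-51/(-47) + 27/(-43))*70 = (-51*(-1/47) + 27*(-1/43))*70 = (51/47 - 27/43)*70 = (924/2021)*70 = 64680/2021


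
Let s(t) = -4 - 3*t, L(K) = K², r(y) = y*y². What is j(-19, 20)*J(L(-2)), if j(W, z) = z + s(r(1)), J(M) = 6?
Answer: 78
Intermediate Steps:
r(y) = y³
j(W, z) = -7 + z (j(W, z) = z + (-4 - 3*1³) = z + (-4 - 3*1) = z + (-4 - 3) = z - 7 = -7 + z)
j(-19, 20)*J(L(-2)) = (-7 + 20)*6 = 13*6 = 78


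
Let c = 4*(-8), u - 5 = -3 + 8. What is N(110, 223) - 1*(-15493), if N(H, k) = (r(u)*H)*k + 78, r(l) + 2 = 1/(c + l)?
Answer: -34604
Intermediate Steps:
u = 10 (u = 5 + (-3 + 8) = 5 + 5 = 10)
c = -32
r(l) = -2 + 1/(-32 + l)
N(H, k) = 78 - 45*H*k/22 (N(H, k) = (((65 - 2*10)/(-32 + 10))*H)*k + 78 = (((65 - 20)/(-22))*H)*k + 78 = ((-1/22*45)*H)*k + 78 = (-45*H/22)*k + 78 = -45*H*k/22 + 78 = 78 - 45*H*k/22)
N(110, 223) - 1*(-15493) = (78 - 45/22*110*223) - 1*(-15493) = (78 - 50175) + 15493 = -50097 + 15493 = -34604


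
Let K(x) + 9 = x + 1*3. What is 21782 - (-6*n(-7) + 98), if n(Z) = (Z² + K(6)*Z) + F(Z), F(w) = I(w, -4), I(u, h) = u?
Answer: 21936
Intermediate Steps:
K(x) = -6 + x (K(x) = -9 + (x + 1*3) = -9 + (x + 3) = -9 + (3 + x) = -6 + x)
F(w) = w
n(Z) = Z + Z² (n(Z) = (Z² + (-6 + 6)*Z) + Z = (Z² + 0*Z) + Z = (Z² + 0) + Z = Z² + Z = Z + Z²)
21782 - (-6*n(-7) + 98) = 21782 - (-(-42)*(1 - 7) + 98) = 21782 - (-(-42)*(-6) + 98) = 21782 - (-6*42 + 98) = 21782 - (-252 + 98) = 21782 - 1*(-154) = 21782 + 154 = 21936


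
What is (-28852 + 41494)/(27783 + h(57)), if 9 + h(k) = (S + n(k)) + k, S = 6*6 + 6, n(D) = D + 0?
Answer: 43/95 ≈ 0.45263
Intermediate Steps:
n(D) = D
S = 42 (S = 36 + 6 = 42)
h(k) = 33 + 2*k (h(k) = -9 + ((42 + k) + k) = -9 + (42 + 2*k) = 33 + 2*k)
(-28852 + 41494)/(27783 + h(57)) = (-28852 + 41494)/(27783 + (33 + 2*57)) = 12642/(27783 + (33 + 114)) = 12642/(27783 + 147) = 12642/27930 = 12642*(1/27930) = 43/95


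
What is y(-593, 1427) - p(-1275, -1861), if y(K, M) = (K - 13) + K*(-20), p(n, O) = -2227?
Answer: 13481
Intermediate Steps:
y(K, M) = -13 - 19*K (y(K, M) = (-13 + K) - 20*K = -13 - 19*K)
y(-593, 1427) - p(-1275, -1861) = (-13 - 19*(-593)) - 1*(-2227) = (-13 + 11267) + 2227 = 11254 + 2227 = 13481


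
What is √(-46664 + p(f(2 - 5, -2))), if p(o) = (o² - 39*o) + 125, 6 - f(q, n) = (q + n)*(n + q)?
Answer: I*√45437 ≈ 213.16*I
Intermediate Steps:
f(q, n) = 6 - (n + q)² (f(q, n) = 6 - (q + n)*(n + q) = 6 - (n + q)*(n + q) = 6 - (n + q)²)
p(o) = 125 + o² - 39*o
√(-46664 + p(f(2 - 5, -2))) = √(-46664 + (125 + (6 - (-2 + (2 - 5))²)² - 39*(6 - (-2 + (2 - 5))²))) = √(-46664 + (125 + (6 - (-2 - 3)²)² - 39*(6 - (-2 - 3)²))) = √(-46664 + (125 + (6 - 1*(-5)²)² - 39*(6 - 1*(-5)²))) = √(-46664 + (125 + (6 - 1*25)² - 39*(6 - 1*25))) = √(-46664 + (125 + (6 - 25)² - 39*(6 - 25))) = √(-46664 + (125 + (-19)² - 39*(-19))) = √(-46664 + (125 + 361 + 741)) = √(-46664 + 1227) = √(-45437) = I*√45437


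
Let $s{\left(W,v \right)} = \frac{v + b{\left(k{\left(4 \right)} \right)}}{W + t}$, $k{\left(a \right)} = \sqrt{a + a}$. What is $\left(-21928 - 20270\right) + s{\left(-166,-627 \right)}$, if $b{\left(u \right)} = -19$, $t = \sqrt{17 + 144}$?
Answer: $- \frac{1155906974}{27395} + \frac{646 \sqrt{161}}{27395} \approx -42194.0$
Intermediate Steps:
$k{\left(a \right)} = \sqrt{2} \sqrt{a}$ ($k{\left(a \right)} = \sqrt{2 a} = \sqrt{2} \sqrt{a}$)
$t = \sqrt{161} \approx 12.689$
$s{\left(W,v \right)} = \frac{-19 + v}{W + \sqrt{161}}$ ($s{\left(W,v \right)} = \frac{v - 19}{W + \sqrt{161}} = \frac{-19 + v}{W + \sqrt{161}}$)
$\left(-21928 - 20270\right) + s{\left(-166,-627 \right)} = \left(-21928 - 20270\right) + \frac{-19 - 627}{-166 + \sqrt{161}} = -42198 + \frac{1}{-166 + \sqrt{161}} \left(-646\right) = -42198 - \frac{646}{-166 + \sqrt{161}}$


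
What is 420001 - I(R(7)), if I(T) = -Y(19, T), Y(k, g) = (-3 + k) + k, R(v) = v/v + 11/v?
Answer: 420036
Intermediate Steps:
R(v) = 1 + 11/v
Y(k, g) = -3 + 2*k
I(T) = -35 (I(T) = -(-3 + 2*19) = -(-3 + 38) = -1*35 = -35)
420001 - I(R(7)) = 420001 - 1*(-35) = 420001 + 35 = 420036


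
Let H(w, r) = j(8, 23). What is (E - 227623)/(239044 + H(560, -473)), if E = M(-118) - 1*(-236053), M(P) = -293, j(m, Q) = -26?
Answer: 8137/239018 ≈ 0.034043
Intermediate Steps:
E = 235760 (E = -293 - 1*(-236053) = -293 + 236053 = 235760)
H(w, r) = -26
(E - 227623)/(239044 + H(560, -473)) = (235760 - 227623)/(239044 - 26) = 8137/239018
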